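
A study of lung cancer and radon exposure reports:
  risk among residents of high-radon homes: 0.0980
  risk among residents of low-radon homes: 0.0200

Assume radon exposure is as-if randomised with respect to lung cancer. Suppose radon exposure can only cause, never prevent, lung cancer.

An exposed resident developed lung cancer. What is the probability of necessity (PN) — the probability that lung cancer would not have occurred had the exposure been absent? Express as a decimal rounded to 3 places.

Let p₁ = 0.098, p₀ = 0.02.
Under exogeneity and monotonicity, PN = (p₁ − p₀) / p₁.
PN = (0.098 − 0.02) / 0.098 = 0.078 / 0.098 ≈ 0.7959

PN ≈ 0.796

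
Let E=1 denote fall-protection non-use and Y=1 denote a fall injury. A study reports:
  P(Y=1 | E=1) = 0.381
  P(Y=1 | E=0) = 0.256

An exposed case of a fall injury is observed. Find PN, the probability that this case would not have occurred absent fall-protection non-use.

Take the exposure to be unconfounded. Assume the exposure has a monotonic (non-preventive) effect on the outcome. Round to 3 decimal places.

Let p₁ = 0.381, p₀ = 0.256.
Under exogeneity and monotonicity, PN = (p₁ − p₀) / p₁.
PN = (0.381 − 0.256) / 0.381 = 0.125 / 0.381 ≈ 0.3281

PN ≈ 0.328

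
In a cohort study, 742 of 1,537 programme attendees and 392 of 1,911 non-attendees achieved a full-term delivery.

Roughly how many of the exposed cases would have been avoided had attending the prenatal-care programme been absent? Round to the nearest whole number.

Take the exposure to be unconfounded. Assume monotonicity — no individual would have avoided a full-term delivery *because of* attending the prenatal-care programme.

about 427 cases

p₁ = P(outcome | exposed) = 742/1537 = 0.48276
p₀ = P(outcome | unexposed) = 392/1911 = 0.20513
PN = (p₁ − p₀)/p₁ = (0.48276 − 0.20513) / 0.48276 ≈ 0.57509.
Attributable cases ≈ PN × (exposed cases) = 0.57509 × 742 ≈ 426.72.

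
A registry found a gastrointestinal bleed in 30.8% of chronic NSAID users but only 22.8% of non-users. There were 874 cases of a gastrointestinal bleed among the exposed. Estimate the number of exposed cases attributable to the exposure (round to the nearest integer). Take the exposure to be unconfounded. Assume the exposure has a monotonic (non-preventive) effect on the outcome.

p₁ = 0.308, p₀ = 0.228.
PN = (p₁ − p₀)/p₁ = (0.308 − 0.228) / 0.308 ≈ 0.25974.
Attributable cases ≈ PN × (exposed cases) = 0.25974 × 874 ≈ 227.01.

about 227 cases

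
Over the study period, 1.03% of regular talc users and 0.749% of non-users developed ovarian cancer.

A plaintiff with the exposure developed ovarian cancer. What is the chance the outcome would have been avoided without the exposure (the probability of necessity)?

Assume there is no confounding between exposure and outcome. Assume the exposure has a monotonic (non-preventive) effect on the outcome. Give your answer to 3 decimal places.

p₁ = 0.0103, p₀ = 0.00749.
Under exogeneity and monotonicity, PN = (p₁ − p₀) / p₁.
PN = (0.0103 − 0.00749) / 0.0103 = 0.00281 / 0.0103 ≈ 0.2728

PN ≈ 0.273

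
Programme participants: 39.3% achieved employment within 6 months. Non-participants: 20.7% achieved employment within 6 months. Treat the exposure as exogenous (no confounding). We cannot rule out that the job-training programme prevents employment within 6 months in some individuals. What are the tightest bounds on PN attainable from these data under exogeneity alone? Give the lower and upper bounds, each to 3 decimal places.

p₁ = 0.393, p₀ = 0.207.
Under exogeneity alone the bounds on PN are max{0,(p₁−p₀)/p₁} ≤ PN ≤ min{1,(1−p₀)/p₁}.
  lower = (p₁ − p₀)/p₁ = 0.186 / 0.393 ≈ 0.4733
  upper = min{1, (1 − p₀)/p₁} = 0.793 / 0.393 ≈ 2.0178 → capped at 1

0.473 ≤ PN ≤ 1.000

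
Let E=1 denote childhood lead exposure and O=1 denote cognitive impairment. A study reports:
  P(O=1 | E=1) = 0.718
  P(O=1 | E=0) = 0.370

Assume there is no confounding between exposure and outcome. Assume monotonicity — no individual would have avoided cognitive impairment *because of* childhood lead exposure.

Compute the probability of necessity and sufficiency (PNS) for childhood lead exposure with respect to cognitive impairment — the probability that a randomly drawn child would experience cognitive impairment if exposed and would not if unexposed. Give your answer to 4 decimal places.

Let p₁ = 0.718, p₀ = 0.37.
Under exogeneity and monotonicity, PNS = p₁ − p₀.
PNS = 0.718 − 0.37 = 0.348

PNS ≈ 0.3480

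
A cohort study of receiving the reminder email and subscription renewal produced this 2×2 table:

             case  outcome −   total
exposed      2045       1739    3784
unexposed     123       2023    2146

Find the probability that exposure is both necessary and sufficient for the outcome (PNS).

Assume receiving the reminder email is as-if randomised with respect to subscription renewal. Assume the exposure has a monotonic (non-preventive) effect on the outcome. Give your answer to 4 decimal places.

p₁ = P(outcome | exposed) = 2045/3784 = 0.54043
p₀ = P(outcome | unexposed) = 123/2146 = 0.057316
Under exogeneity and monotonicity, PNS = p₁ − p₀.
PNS = 0.54043 − 0.057316 = 0.48312

PNS ≈ 0.4831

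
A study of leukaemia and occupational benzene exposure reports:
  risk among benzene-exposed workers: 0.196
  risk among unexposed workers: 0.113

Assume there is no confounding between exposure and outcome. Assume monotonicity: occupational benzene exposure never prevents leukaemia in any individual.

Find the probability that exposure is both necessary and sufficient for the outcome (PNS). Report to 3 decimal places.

Let p₁ = 0.196, p₀ = 0.113.
Under exogeneity and monotonicity, PNS = p₁ − p₀.
PNS = 0.196 − 0.113 = 0.083

PNS ≈ 0.083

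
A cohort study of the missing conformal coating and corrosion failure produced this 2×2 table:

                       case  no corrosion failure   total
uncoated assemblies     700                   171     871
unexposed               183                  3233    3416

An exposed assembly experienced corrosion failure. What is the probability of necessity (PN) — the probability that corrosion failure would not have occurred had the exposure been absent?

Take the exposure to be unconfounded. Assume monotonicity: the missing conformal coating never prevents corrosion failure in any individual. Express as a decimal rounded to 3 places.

PN ≈ 0.933

p₁ = P(outcome | exposed) = 700/871 = 0.80367
p₀ = P(outcome | unexposed) = 183/3416 = 0.053571
Under exogeneity and monotonicity, PN = (p₁ − p₀)/p₁.
PN = (0.80367 − 0.053571) / 0.80367 ≈ 0.9333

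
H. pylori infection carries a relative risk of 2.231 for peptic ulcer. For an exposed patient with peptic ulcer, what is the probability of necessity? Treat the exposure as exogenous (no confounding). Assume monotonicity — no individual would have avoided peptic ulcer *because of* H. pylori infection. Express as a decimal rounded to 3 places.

Under exogeneity and monotonicity, PN = (RR − 1) / RR = 1 − 1/RR.
PN = (2.231 − 1) / 2.231 = 1.231 / 2.231 ≈ 0.5518

PN ≈ 0.552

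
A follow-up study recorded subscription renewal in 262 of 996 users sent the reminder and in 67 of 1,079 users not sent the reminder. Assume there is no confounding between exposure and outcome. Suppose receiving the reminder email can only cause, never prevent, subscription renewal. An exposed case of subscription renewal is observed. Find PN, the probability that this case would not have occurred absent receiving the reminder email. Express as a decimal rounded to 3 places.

p₁ = P(outcome | exposed) = 262/996 = 0.26305
p₀ = P(outcome | unexposed) = 67/1079 = 0.062095
Under exogeneity and monotonicity, PN = (p₁ − p₀) / p₁.
PN = (0.26305 − 0.062095) / 0.26305 = 0.20096 / 0.26305 ≈ 0.7639

PN ≈ 0.764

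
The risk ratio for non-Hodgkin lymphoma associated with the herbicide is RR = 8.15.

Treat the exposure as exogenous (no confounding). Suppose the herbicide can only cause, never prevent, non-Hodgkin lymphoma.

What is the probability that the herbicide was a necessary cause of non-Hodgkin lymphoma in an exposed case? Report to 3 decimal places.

PN ≈ 0.877

Under exogeneity and monotonicity, PN = (RR − 1) / RR = 1 − 1/RR.
PN = (8.15 − 1) / 8.15 = 7.15 / 8.15 ≈ 0.8773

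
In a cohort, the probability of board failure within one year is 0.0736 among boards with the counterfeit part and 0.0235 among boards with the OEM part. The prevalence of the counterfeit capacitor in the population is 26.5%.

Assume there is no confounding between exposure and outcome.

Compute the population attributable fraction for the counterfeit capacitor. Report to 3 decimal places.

Let p₁ = 0.0736, p₀ = 0.0235.
Overall risk P(Y=1) = π·p₁ + (1−π)·p₀ = 0.265×0.0736 + 0.735×0.0235 = 0.036777.
Under exogeneity, PAF = [P(Y=1) − p₀] / P(Y=1).
PAF = (0.036777 − 0.0235) / 0.036777 ≈ 0.3610

PAF ≈ 0.361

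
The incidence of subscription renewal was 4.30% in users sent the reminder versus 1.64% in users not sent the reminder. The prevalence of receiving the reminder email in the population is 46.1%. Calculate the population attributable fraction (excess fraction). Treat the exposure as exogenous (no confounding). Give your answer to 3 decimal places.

p₁ = 0.043, p₀ = 0.0164.
Overall risk P(Y=1) = π·p₁ + (1−π)·p₀ = 0.461×0.043 + 0.539×0.0164 = 0.028663.
Under exogeneity, PAF = [P(Y=1) − p₀] / P(Y=1).
PAF = (0.028663 − 0.0164) / 0.028663 ≈ 0.4278

PAF ≈ 0.428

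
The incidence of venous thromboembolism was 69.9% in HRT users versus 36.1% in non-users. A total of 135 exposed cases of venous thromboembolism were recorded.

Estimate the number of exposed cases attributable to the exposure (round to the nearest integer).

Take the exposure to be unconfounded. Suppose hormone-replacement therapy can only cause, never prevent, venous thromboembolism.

about 65 cases

p₁ = 0.699, p₀ = 0.361.
PN = (p₁ − p₀)/p₁ = (0.699 − 0.361) / 0.699 ≈ 0.48355.
Attributable cases ≈ PN × (exposed cases) = 0.48355 × 135 ≈ 65.28.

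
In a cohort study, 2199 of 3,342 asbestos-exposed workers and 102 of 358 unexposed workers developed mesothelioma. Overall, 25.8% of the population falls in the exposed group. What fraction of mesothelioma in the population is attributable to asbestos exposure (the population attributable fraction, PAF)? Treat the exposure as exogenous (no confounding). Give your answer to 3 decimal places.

p₁ = P(outcome | exposed) = 2199/3342 = 0.65799
p₀ = P(outcome | unexposed) = 102/358 = 0.28492
Overall risk P(Y=1) = π·p₁ + (1−π)·p₀ = 0.258×0.65799 + 0.742×0.28492 = 0.38117.
Under exogeneity, PAF = [P(Y=1) − p₀] / P(Y=1).
PAF = (0.38117 − 0.28492) / 0.38117 ≈ 0.2525

PAF ≈ 0.253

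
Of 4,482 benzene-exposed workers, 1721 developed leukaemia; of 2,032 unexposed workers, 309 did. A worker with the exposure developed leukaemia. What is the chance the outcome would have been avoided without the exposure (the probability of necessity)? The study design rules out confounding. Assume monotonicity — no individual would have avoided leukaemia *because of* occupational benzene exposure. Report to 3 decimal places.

p₁ = P(outcome | exposed) = 1721/4482 = 0.38398
p₀ = P(outcome | unexposed) = 309/2032 = 0.15207
Under exogeneity and monotonicity, PN = (p₁ − p₀) / p₁.
PN = (0.38398 − 0.15207) / 0.38398 = 0.23191 / 0.38398 ≈ 0.6040

PN ≈ 0.604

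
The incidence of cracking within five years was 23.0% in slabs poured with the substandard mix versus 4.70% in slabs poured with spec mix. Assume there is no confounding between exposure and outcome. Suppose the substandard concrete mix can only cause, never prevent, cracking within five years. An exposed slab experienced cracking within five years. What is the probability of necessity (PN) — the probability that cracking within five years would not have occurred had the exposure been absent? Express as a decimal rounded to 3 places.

p₁ = 0.23, p₀ = 0.047.
Under exogeneity and monotonicity, PN = (p₁ − p₀) / p₁.
PN = (0.23 − 0.047) / 0.23 = 0.183 / 0.23 ≈ 0.7957

PN ≈ 0.796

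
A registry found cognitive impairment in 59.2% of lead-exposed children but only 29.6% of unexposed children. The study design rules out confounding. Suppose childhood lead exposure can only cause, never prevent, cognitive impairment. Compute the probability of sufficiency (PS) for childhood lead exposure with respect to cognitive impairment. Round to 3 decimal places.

PS ≈ 0.420

p₁ = 0.592, p₀ = 0.296.
Under exogeneity and monotonicity, PS = (p₁ − p₀) / (1 − p₀).
PS = (0.592 − 0.296) / (1 − 0.296) = 0.296 / 0.704 ≈ 0.4205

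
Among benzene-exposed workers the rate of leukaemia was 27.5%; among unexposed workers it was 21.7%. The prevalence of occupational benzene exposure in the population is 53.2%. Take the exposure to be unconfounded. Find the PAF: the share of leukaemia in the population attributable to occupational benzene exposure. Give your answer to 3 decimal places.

PAF ≈ 0.124

p₁ = 0.275, p₀ = 0.217.
Overall risk P(Y=1) = π·p₁ + (1−π)·p₀ = 0.532×0.275 + 0.468×0.217 = 0.24786.
Under exogeneity, PAF = [P(Y=1) − p₀] / P(Y=1).
PAF = (0.24786 − 0.217) / 0.24786 ≈ 0.1245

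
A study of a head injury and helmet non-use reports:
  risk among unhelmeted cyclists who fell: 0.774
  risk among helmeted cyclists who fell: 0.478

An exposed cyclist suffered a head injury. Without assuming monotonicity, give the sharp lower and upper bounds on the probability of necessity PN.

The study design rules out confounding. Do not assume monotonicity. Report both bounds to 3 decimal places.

Let p₁ = 0.774, p₀ = 0.478.
Under exogeneity alone the bounds on PN are max{0,(p₁−p₀)/p₁} ≤ PN ≤ min{1,(1−p₀)/p₁}.
  lower = (p₁ − p₀)/p₁ = 0.296 / 0.774 ≈ 0.3824
  upper = min{1, (1 − p₀)/p₁} = 0.522 / 0.774 ≈ 0.6744

0.382 ≤ PN ≤ 0.674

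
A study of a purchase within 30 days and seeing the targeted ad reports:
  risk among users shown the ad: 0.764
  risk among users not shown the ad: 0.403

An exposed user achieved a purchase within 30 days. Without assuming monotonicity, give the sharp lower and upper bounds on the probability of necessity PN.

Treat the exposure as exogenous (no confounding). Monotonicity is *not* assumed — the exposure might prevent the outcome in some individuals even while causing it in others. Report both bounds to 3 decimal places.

0.473 ≤ PN ≤ 0.781

Let p₁ = 0.764, p₀ = 0.403.
Under exogeneity alone the bounds on PN are max{0,(p₁−p₀)/p₁} ≤ PN ≤ min{1,(1−p₀)/p₁}.
  lower = (p₁ − p₀)/p₁ = 0.361 / 0.764 ≈ 0.4725
  upper = min{1, (1 − p₀)/p₁} = 0.597 / 0.764 ≈ 0.7814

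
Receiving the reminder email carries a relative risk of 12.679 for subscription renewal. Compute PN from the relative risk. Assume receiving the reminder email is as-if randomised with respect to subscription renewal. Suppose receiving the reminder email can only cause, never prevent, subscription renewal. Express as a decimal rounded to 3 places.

Under exogeneity and monotonicity, PN = (RR − 1) / RR = 1 − 1/RR.
PN = (12.679 − 1) / 12.679 = 11.68 / 12.679 ≈ 0.9211

PN ≈ 0.921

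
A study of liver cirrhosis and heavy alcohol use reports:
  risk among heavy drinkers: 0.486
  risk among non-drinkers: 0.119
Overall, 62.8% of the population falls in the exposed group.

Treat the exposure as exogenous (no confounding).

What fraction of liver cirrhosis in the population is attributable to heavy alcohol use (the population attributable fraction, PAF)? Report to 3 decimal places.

Let p₁ = 0.486, p₀ = 0.119.
Overall risk P(Y=1) = π·p₁ + (1−π)·p₀ = 0.628×0.486 + 0.372×0.119 = 0.34948.
Under exogeneity, PAF = [P(Y=1) − p₀] / P(Y=1).
PAF = (0.34948 − 0.119) / 0.34948 ≈ 0.6595

PAF ≈ 0.659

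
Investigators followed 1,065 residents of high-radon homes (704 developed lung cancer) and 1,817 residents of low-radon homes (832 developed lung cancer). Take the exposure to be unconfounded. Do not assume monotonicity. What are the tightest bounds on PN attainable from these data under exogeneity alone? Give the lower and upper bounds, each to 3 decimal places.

p₁ = P(outcome | exposed) = 704/1065 = 0.66103
p₀ = P(outcome | unexposed) = 832/1817 = 0.4579
Under exogeneity alone the bounds on PN are max{0,(p₁−p₀)/p₁} ≤ PN ≤ min{1,(1−p₀)/p₁}.
  lower = (p₁ − p₀)/p₁ = 0.20314 / 0.66103 ≈ 0.3073
  upper = min{1, (1 − p₀)/p₁} = 0.5421 / 0.66103 ≈ 0.8201

0.307 ≤ PN ≤ 0.820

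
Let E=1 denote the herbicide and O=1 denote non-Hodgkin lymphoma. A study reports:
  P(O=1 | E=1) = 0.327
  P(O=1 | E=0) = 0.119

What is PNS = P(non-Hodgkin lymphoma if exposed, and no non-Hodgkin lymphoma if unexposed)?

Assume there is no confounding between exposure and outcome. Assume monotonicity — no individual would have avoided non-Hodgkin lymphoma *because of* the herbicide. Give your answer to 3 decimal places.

Let p₁ = 0.327, p₀ = 0.119.
Under exogeneity and monotonicity, PNS = p₁ − p₀.
PNS = 0.327 − 0.119 = 0.208

PNS ≈ 0.208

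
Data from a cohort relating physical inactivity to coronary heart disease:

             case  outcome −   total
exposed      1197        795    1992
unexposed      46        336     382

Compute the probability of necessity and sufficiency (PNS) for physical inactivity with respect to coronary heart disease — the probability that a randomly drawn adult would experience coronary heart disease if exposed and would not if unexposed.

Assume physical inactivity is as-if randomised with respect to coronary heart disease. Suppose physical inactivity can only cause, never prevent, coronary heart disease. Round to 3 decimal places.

p₁ = P(outcome | exposed) = 1197/1992 = 0.6009
p₀ = P(outcome | unexposed) = 46/382 = 0.12042
Under exogeneity and monotonicity, PNS = p₁ − p₀.
PNS = 0.6009 − 0.12042 = 0.48048

PNS ≈ 0.480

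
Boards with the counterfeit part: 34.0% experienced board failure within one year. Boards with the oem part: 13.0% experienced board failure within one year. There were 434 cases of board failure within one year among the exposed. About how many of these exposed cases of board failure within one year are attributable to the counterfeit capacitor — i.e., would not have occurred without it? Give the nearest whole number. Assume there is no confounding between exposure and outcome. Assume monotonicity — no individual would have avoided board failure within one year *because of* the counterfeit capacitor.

p₁ = 0.34, p₀ = 0.13.
PN = (p₁ − p₀)/p₁ = (0.34 − 0.13) / 0.34 ≈ 0.61765.
Attributable cases ≈ PN × (exposed cases) = 0.61765 × 434 ≈ 268.06.

about 268 cases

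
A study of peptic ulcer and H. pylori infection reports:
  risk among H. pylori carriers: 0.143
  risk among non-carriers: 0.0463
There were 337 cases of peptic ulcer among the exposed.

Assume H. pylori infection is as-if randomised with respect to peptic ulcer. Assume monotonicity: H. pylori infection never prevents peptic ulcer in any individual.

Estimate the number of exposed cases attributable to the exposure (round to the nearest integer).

Let p₁ = 0.143, p₀ = 0.0463.
PN = (p₁ − p₀)/p₁ = (0.143 − 0.0463) / 0.143 ≈ 0.67622.
Attributable cases ≈ PN × (exposed cases) = 0.67622 × 337 ≈ 227.89.

about 228 cases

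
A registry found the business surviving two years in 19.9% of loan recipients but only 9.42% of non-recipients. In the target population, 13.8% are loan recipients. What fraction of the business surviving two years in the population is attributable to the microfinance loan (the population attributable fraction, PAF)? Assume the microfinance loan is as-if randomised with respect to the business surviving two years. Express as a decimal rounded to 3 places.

PAF ≈ 0.133

p₁ = 0.199, p₀ = 0.0942.
Overall risk P(Y=1) = π·p₁ + (1−π)·p₀ = 0.138×0.199 + 0.862×0.0942 = 0.10866.
Under exogeneity, PAF = [P(Y=1) − p₀] / P(Y=1).
PAF = (0.10866 − 0.0942) / 0.10866 ≈ 0.1331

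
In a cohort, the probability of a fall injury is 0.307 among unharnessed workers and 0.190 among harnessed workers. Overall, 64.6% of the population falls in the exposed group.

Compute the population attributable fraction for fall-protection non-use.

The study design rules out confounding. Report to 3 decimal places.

PAF ≈ 0.285

Let p₁ = 0.307, p₀ = 0.19.
Overall risk P(Y=1) = π·p₁ + (1−π)·p₀ = 0.646×0.307 + 0.354×0.19 = 0.26558.
Under exogeneity, PAF = [P(Y=1) − p₀] / P(Y=1).
PAF = (0.26558 − 0.19) / 0.26558 ≈ 0.2846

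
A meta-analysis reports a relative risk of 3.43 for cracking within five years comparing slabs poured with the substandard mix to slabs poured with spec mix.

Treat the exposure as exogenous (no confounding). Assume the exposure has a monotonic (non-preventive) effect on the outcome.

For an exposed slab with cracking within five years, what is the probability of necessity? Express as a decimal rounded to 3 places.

Under exogeneity and monotonicity, PN = (RR − 1) / RR = 1 − 1/RR.
PN = (3.43 − 1) / 3.43 = 2.43 / 3.43 ≈ 0.7085

PN ≈ 0.708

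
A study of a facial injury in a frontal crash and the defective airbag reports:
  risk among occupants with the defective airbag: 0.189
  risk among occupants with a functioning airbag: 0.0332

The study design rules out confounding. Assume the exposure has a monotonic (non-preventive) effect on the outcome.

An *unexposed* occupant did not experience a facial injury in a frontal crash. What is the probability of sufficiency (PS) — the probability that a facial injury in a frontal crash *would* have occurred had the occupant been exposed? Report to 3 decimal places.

PS ≈ 0.161

Let p₁ = 0.189, p₀ = 0.0332.
Under exogeneity and monotonicity, PS = (p₁ − p₀) / (1 − p₀).
PS = (0.189 − 0.0332) / (1 − 0.0332) = 0.1558 / 0.9668 ≈ 0.1612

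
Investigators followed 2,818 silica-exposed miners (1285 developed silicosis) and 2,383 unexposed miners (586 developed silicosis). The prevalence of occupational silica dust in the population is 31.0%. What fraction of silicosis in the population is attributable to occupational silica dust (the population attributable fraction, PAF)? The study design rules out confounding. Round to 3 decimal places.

p₁ = P(outcome | exposed) = 1285/2818 = 0.456
p₀ = P(outcome | unexposed) = 586/2383 = 0.24591
Overall risk P(Y=1) = π·p₁ + (1−π)·p₀ = 0.31×0.456 + 0.69×0.24591 = 0.31104.
Under exogeneity, PAF = [P(Y=1) − p₀] / P(Y=1).
PAF = (0.31104 − 0.24591) / 0.31104 ≈ 0.2094

PAF ≈ 0.209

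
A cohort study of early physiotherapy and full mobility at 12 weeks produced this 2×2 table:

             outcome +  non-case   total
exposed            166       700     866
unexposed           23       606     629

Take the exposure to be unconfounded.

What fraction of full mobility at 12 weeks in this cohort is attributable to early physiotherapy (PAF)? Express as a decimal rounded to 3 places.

p₁ = P(outcome | exposed) = 166/866 = 0.19169
p₀ = P(outcome | unexposed) = 23/629 = 0.036566
Exposure prevalence π = 866/1495 = 0.57926; overall risk P(Y=1) = 0.12642.
Under exogeneity, PAF = [P(Y=1) − p₀]/P(Y=1).
PAF = (0.12642 − 0.036566) / 0.12642 ≈ 0.7108

PAF ≈ 0.711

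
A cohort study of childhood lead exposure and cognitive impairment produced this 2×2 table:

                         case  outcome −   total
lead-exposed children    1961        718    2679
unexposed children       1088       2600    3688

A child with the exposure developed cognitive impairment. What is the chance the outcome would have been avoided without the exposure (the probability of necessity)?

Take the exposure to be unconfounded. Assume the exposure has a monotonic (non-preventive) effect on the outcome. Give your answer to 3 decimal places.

PN ≈ 0.597

p₁ = P(outcome | exposed) = 1961/2679 = 0.73199
p₀ = P(outcome | unexposed) = 1088/3688 = 0.29501
Under exogeneity and monotonicity, PN = (p₁ − p₀)/p₁.
PN = (0.73199 − 0.29501) / 0.73199 ≈ 0.5970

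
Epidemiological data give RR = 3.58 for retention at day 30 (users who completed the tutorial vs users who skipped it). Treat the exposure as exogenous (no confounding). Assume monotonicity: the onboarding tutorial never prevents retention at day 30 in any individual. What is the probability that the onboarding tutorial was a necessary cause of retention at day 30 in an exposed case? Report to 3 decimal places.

Under exogeneity and monotonicity, PN = (RR − 1) / RR = 1 − 1/RR.
PN = (3.58 − 1) / 3.58 = 2.58 / 3.58 ≈ 0.7207

PN ≈ 0.721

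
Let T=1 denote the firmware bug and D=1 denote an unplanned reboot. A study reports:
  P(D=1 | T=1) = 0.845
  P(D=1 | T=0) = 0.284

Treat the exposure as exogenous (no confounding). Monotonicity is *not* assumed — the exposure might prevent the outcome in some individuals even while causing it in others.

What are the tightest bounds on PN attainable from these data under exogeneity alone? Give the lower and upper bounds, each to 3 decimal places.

0.664 ≤ PN ≤ 0.847

Let p₁ = 0.845, p₀ = 0.284.
Under exogeneity alone the bounds on PN are max{0,(p₁−p₀)/p₁} ≤ PN ≤ min{1,(1−p₀)/p₁}.
  lower = (p₁ − p₀)/p₁ = 0.561 / 0.845 ≈ 0.6639
  upper = min{1, (1 − p₀)/p₁} = 0.716 / 0.845 ≈ 0.8473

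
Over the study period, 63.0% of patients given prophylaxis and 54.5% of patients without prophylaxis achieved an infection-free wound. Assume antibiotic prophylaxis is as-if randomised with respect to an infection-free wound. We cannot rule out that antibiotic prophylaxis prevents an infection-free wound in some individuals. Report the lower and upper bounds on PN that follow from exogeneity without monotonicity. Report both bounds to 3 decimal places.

0.135 ≤ PN ≤ 0.722

p₁ = 0.63, p₀ = 0.545.
Under exogeneity alone the bounds on PN are max{0,(p₁−p₀)/p₁} ≤ PN ≤ min{1,(1−p₀)/p₁}.
  lower = (p₁ − p₀)/p₁ = 0.085 / 0.63 ≈ 0.1349
  upper = min{1, (1 − p₀)/p₁} = 0.455 / 0.63 ≈ 0.7222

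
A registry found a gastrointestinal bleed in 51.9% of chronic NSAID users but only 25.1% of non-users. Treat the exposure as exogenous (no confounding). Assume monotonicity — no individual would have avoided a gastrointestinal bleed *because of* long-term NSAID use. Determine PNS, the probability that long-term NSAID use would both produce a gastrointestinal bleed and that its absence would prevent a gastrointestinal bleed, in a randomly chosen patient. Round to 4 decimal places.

PNS ≈ 0.2680

p₁ = 0.519, p₀ = 0.251.
Under exogeneity and monotonicity, PNS = p₁ − p₀.
PNS = 0.519 − 0.251 = 0.268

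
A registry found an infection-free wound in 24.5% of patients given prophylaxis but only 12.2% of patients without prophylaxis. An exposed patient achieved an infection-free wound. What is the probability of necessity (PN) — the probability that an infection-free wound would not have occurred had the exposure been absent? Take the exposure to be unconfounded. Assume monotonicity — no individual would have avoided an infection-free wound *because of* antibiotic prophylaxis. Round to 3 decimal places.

p₁ = 0.245, p₀ = 0.122.
Under exogeneity and monotonicity, PN = (p₁ − p₀) / p₁.
PN = (0.245 − 0.122) / 0.245 = 0.123 / 0.245 ≈ 0.5020

PN ≈ 0.502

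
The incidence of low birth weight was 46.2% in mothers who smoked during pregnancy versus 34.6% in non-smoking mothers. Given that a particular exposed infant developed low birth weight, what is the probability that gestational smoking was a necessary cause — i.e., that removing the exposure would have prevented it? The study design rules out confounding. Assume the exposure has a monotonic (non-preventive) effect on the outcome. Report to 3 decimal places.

PN ≈ 0.251

p₁ = 0.462, p₀ = 0.346.
Under exogeneity and monotonicity, PN = (p₁ − p₀) / p₁.
PN = (0.462 − 0.346) / 0.462 = 0.116 / 0.462 ≈ 0.2511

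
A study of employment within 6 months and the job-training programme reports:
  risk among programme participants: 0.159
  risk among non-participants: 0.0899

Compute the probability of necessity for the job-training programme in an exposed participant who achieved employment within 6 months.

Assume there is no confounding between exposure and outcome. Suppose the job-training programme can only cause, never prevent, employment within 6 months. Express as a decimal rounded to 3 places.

PN ≈ 0.435

Let p₁ = 0.159, p₀ = 0.0899.
Under exogeneity and monotonicity, PN = (p₁ − p₀) / p₁.
PN = (0.159 − 0.0899) / 0.159 = 0.0691 / 0.159 ≈ 0.4346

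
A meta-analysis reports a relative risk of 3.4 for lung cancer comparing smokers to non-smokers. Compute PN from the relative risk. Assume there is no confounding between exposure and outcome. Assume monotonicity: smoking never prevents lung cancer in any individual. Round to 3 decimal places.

Under exogeneity and monotonicity, PN = (RR − 1) / RR = 1 − 1/RR.
PN = (3.4 − 1) / 3.4 = 2.4 / 3.4 ≈ 0.7059

PN ≈ 0.706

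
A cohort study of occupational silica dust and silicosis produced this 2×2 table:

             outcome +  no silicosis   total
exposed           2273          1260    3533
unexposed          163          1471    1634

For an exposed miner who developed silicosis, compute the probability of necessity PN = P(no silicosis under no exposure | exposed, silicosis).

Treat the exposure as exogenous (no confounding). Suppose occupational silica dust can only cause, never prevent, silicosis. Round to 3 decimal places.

PN ≈ 0.845

p₁ = P(outcome | exposed) = 2273/3533 = 0.64336
p₀ = P(outcome | unexposed) = 163/1634 = 0.099755
Under exogeneity and monotonicity, PN = (p₁ − p₀) / p₁.
PN = (0.64336 − 0.099755) / 0.64336 = 0.54361 / 0.64336 ≈ 0.8449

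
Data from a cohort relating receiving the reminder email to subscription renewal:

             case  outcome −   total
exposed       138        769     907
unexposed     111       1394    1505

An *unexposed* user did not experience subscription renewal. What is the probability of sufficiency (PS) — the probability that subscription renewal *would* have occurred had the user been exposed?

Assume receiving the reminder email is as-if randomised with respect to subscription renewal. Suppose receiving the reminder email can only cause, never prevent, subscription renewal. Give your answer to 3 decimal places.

p₁ = P(outcome | exposed) = 138/907 = 0.15215
p₀ = P(outcome | unexposed) = 111/1505 = 0.073754
Under exogeneity and monotonicity, PS = (p₁ − p₀)/(1 − p₀).
PS = (0.15215 − 0.073754) / 0.92625 ≈ 0.0846

PS ≈ 0.085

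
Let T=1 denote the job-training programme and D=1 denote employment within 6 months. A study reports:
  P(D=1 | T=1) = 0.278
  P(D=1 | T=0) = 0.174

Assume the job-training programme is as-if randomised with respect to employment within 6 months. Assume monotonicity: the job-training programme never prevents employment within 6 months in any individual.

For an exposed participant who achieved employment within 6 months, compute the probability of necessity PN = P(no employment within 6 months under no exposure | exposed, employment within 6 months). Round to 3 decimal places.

Let p₁ = 0.278, p₀ = 0.174.
Under exogeneity and monotonicity, PN = (p₁ − p₀) / p₁.
PN = (0.278 − 0.174) / 0.278 = 0.104 / 0.278 ≈ 0.3741

PN ≈ 0.374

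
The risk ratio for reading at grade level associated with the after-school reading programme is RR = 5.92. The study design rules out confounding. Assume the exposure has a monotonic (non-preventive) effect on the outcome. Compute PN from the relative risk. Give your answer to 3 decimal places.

PN ≈ 0.831

Under exogeneity and monotonicity, PN = (RR − 1) / RR = 1 − 1/RR.
PN = (5.92 − 1) / 5.92 = 4.92 / 5.92 ≈ 0.8311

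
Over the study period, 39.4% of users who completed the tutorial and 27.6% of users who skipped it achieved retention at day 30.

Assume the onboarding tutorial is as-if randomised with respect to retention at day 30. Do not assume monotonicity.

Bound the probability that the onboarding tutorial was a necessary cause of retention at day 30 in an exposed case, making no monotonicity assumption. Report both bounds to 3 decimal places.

0.299 ≤ PN ≤ 1.000

p₁ = 0.394, p₀ = 0.276.
Under exogeneity alone the bounds on PN are max{0,(p₁−p₀)/p₁} ≤ PN ≤ min{1,(1−p₀)/p₁}.
  lower = (p₁ − p₀)/p₁ = 0.118 / 0.394 ≈ 0.2995
  upper = min{1, (1 − p₀)/p₁} = 0.724 / 0.394 ≈ 1.8376 → capped at 1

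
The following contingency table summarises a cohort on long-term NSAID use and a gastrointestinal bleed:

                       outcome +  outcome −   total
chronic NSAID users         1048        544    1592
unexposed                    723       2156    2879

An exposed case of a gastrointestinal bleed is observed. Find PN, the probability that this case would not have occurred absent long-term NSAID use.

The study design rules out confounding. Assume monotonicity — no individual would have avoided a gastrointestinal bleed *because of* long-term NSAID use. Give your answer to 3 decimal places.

PN ≈ 0.619

p₁ = P(outcome | exposed) = 1048/1592 = 0.65829
p₀ = P(outcome | unexposed) = 723/2879 = 0.25113
Under exogeneity and monotonicity, PN = (p₁ − p₀)/p₁.
PN = (0.65829 − 0.25113) / 0.65829 ≈ 0.6185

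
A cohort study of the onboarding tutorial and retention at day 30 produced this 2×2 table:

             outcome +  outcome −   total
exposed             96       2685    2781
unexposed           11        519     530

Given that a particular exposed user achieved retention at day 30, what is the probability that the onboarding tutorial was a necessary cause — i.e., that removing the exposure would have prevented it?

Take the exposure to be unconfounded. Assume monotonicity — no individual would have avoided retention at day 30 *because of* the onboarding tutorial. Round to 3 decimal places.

PN ≈ 0.399

p₁ = P(outcome | exposed) = 96/2781 = 0.03452
p₀ = P(outcome | unexposed) = 11/530 = 0.020755
Under exogeneity and monotonicity, PN = (p₁ − p₀) / p₁.
PN = (0.03452 − 0.020755) / 0.03452 = 0.013765 / 0.03452 ≈ 0.3988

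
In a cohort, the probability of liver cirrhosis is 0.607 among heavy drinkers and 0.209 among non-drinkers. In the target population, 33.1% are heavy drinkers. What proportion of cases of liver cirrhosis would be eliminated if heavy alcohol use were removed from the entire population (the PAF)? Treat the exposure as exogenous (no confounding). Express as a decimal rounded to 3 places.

PAF ≈ 0.387

Let p₁ = 0.607, p₀ = 0.209.
Overall risk P(Y=1) = π·p₁ + (1−π)·p₀ = 0.331×0.607 + 0.669×0.209 = 0.34074.
Under exogeneity, PAF = [P(Y=1) − p₀] / P(Y=1).
PAF = (0.34074 − 0.209) / 0.34074 ≈ 0.3866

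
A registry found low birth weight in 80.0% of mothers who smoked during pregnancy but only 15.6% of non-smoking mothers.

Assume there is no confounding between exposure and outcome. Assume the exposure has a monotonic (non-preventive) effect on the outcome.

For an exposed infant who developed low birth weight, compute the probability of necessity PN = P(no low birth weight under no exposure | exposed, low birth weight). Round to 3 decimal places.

p₁ = 0.8, p₀ = 0.156.
Under exogeneity and monotonicity, PN = (p₁ − p₀) / p₁.
PN = (0.8 − 0.156) / 0.8 = 0.644 / 0.8 ≈ 0.8050

PN ≈ 0.805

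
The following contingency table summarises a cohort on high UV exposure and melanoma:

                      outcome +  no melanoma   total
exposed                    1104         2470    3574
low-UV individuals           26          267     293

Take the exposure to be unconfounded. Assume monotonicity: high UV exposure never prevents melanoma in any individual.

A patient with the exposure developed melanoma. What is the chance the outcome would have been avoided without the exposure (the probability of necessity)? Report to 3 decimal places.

PN ≈ 0.713

p₁ = P(outcome | exposed) = 1104/3574 = 0.3089
p₀ = P(outcome | unexposed) = 26/293 = 0.088737
Under exogeneity and monotonicity, PN = (p₁ − p₀)/p₁.
PN = (0.3089 − 0.088737) / 0.3089 ≈ 0.7127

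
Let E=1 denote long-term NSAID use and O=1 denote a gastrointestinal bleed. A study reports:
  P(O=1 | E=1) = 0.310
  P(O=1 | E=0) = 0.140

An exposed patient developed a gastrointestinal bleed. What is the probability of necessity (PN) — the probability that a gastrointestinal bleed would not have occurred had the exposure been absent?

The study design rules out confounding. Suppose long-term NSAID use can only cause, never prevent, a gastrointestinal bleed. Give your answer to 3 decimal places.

Let p₁ = 0.31, p₀ = 0.14.
Under exogeneity and monotonicity, PN = (p₁ − p₀) / p₁.
PN = (0.31 − 0.14) / 0.31 = 0.17 / 0.31 ≈ 0.5484

PN ≈ 0.548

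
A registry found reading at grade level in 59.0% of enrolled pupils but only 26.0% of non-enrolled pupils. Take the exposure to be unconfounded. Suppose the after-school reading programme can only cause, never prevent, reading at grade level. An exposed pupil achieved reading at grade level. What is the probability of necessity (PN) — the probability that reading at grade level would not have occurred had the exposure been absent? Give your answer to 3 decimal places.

PN ≈ 0.559

p₁ = 0.59, p₀ = 0.26.
Under exogeneity and monotonicity, PN = (p₁ − p₀) / p₁.
PN = (0.59 − 0.26) / 0.59 = 0.33 / 0.59 ≈ 0.5593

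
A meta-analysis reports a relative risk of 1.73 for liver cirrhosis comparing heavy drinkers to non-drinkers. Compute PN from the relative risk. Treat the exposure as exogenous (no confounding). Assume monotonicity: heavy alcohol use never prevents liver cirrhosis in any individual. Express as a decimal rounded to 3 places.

Under exogeneity and monotonicity, PN = (RR − 1) / RR = 1 − 1/RR.
PN = (1.73 − 1) / 1.73 = 0.73 / 1.73 ≈ 0.4220

PN ≈ 0.422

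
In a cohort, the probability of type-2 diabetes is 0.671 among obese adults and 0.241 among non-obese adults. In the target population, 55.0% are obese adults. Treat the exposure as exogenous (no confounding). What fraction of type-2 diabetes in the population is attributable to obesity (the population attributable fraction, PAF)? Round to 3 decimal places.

PAF ≈ 0.495

Let p₁ = 0.671, p₀ = 0.241.
Overall risk P(Y=1) = π·p₁ + (1−π)·p₀ = 0.55×0.671 + 0.45×0.241 = 0.4775.
Under exogeneity, PAF = [P(Y=1) − p₀] / P(Y=1).
PAF = (0.4775 − 0.241) / 0.4775 ≈ 0.4953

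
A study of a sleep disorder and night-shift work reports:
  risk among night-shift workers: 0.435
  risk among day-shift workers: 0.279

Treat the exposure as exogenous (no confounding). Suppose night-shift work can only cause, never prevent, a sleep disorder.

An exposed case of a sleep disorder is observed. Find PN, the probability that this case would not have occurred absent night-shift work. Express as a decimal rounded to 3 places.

Let p₁ = 0.435, p₀ = 0.279.
Under exogeneity and monotonicity, PN = (p₁ − p₀) / p₁.
PN = (0.435 − 0.279) / 0.435 = 0.156 / 0.435 ≈ 0.3586

PN ≈ 0.359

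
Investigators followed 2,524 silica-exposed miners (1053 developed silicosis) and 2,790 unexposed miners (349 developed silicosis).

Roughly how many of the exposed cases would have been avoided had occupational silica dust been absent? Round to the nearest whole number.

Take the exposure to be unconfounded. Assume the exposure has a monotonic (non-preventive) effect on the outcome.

p₁ = P(outcome | exposed) = 1053/2524 = 0.41719
p₀ = P(outcome | unexposed) = 349/2790 = 0.12509
PN = (p₁ − p₀)/p₁ = (0.41719 − 0.12509) / 0.41719 ≈ 0.70017.
Attributable cases ≈ PN × (exposed cases) = 0.70017 × 1053 ≈ 737.27.

about 737 cases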